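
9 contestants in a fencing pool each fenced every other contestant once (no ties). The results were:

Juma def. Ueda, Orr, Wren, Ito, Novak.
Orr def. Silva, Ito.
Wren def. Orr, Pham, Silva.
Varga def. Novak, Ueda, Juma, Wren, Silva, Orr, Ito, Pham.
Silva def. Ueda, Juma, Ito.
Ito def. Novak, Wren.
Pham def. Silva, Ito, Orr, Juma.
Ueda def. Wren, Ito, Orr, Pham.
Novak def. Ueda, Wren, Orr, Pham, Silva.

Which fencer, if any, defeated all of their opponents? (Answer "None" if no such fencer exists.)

Varga has 8 wins out of 8 opponents — a perfect record.

Varga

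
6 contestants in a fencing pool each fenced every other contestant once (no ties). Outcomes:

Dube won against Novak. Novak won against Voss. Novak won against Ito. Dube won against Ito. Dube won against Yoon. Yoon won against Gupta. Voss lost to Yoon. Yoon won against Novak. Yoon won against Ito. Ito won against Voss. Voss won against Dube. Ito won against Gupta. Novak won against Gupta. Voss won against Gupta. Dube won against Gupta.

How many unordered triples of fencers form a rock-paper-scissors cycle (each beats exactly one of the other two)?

3

Of the C(6,3) = 20 triples, the cyclic ones are: {Dube, Voss, Yoon}; {Dube, Voss, Novak}; {Dube, Voss, Ito}.
That is 3.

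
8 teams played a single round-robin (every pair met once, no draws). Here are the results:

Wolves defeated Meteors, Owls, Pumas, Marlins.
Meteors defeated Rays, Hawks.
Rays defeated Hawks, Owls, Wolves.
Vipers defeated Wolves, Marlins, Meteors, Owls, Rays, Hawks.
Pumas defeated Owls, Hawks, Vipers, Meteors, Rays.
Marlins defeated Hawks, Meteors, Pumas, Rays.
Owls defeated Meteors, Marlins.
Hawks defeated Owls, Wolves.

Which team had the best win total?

Vipers

Win totals: Meteors 2, Vipers 6, Hawks 2, Wolves 4, Owls 2, Rays 3, Marlins 4, Pumas 5.
Vipers leads with 6 wins (next highest: 5).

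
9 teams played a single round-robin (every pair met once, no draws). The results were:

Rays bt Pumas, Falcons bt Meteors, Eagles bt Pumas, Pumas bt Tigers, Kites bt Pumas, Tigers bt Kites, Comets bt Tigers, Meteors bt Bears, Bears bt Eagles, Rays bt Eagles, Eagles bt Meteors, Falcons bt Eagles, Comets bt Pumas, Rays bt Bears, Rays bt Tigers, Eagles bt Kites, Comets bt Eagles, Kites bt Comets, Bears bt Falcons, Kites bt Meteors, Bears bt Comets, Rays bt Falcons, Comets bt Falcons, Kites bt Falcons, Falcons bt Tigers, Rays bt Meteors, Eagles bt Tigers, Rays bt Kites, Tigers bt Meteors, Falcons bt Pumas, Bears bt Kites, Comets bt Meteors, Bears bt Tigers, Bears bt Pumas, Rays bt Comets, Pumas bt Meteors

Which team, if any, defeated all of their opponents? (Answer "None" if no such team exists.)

Rays has 8 wins out of 8 opponents — a perfect record.

Rays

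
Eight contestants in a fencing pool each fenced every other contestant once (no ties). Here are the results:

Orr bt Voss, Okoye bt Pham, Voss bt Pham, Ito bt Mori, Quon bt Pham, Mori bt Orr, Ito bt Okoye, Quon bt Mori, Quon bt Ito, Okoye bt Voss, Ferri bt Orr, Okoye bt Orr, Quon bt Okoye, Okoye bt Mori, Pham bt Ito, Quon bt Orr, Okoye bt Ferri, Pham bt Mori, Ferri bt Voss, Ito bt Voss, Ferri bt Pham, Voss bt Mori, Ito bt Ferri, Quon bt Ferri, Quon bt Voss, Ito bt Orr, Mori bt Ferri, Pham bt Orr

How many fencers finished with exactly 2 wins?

Win totals: Mori 2, Voss 2, Ferri 3, Ito 5, Okoye 5, Quon 7, Pham 3, Orr 1.
Exactly 2: Mori, Voss — 2 fencers.

2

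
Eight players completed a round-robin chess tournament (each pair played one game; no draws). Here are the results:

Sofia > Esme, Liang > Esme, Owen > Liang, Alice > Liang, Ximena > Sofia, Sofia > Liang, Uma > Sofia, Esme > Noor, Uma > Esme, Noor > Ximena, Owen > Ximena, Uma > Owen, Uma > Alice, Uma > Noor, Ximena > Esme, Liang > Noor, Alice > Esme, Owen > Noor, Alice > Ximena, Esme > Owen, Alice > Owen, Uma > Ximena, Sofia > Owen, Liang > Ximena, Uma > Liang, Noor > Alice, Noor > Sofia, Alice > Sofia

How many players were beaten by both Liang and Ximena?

1

Liang beat: Ximena, Esme, Noor.
Ximena beat: Esme, Sofia.
Both beat: Esme — 1.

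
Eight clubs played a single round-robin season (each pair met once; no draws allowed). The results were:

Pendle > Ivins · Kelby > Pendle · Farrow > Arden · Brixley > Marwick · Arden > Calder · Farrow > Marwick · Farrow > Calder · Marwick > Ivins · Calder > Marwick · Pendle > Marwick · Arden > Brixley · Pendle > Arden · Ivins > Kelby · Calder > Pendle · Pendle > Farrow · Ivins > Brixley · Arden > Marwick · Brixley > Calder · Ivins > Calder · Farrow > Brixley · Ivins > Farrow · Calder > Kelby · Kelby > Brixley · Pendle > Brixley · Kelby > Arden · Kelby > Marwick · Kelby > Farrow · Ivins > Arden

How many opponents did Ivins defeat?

5

Ivins' results: beat Kelby, Calder, Arden, Farrow, Brixley; lost to Marwick, Pendle.
That is 5 wins.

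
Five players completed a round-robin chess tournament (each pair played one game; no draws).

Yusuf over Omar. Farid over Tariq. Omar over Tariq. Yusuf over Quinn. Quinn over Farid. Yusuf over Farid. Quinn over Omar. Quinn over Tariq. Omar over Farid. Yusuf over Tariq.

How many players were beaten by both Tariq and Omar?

Tariq beat: no one.
Omar beat: Farid, Tariq.
No one was beaten by both.

0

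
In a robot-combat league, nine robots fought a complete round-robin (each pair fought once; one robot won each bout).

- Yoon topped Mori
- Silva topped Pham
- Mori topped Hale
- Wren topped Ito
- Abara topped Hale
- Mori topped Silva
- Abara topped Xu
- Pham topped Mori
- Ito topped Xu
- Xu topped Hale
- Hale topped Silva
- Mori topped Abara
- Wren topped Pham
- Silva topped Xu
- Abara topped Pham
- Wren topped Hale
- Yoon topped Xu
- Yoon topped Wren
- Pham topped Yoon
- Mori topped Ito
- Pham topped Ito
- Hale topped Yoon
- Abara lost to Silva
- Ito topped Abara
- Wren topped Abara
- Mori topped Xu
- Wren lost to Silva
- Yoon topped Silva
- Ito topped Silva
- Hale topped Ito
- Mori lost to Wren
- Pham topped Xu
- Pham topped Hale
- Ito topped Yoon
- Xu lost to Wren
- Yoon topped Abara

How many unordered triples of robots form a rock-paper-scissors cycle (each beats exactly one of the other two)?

Win totals: Abara 3, Hale 3, Xu 1, Pham 5, Silva 4, Ito 4, Yoon 5, Mori 5, Wren 6.
A robot with w wins dominates both others in C(w,2) triples; summing gives 3 + 3 + 0 + 10 + 6 + 6 + 10 + 10 + 15 = 63 transitive triples.
Total triples C(9,3) = 84, so cyclic triples = 84 − 63 = 21.

21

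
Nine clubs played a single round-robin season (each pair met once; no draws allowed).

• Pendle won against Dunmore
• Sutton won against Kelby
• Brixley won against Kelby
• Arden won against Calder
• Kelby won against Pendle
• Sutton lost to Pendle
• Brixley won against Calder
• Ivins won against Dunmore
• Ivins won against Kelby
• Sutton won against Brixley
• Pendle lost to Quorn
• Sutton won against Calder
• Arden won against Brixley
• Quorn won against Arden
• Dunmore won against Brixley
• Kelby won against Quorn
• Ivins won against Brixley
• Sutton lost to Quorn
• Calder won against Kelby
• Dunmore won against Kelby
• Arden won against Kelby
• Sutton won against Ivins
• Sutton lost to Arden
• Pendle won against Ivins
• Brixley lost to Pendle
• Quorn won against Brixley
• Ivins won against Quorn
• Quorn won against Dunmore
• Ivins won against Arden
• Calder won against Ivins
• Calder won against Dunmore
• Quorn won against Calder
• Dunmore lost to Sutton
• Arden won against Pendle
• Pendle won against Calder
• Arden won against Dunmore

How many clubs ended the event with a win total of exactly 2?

Win totals: Brixley 2, Sutton 5, Arden 6, Dunmore 2, Kelby 2, Pendle 5, Quorn 6, Ivins 5, Calder 3.
Exactly 2: Brixley, Dunmore, Kelby — 3 clubs.

3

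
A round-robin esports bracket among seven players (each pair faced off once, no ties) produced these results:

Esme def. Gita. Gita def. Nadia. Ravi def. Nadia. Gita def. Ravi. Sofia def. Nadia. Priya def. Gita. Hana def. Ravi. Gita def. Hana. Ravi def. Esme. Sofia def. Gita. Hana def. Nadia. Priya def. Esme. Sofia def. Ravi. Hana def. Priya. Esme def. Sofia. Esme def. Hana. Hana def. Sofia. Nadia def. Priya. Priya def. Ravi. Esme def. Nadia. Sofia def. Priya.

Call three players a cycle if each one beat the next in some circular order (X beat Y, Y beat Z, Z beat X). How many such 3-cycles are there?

10

Win totals: Hana 4, Priya 3, Gita 3, Esme 4, Sofia 4, Nadia 1, Ravi 2.
A player with w wins dominates both others in C(w,2) triples; summing gives 6 + 3 + 3 + 6 + 6 + 0 + 1 = 25 transitive triples.
Total triples C(7,3) = 35, so cyclic triples = 35 − 25 = 10.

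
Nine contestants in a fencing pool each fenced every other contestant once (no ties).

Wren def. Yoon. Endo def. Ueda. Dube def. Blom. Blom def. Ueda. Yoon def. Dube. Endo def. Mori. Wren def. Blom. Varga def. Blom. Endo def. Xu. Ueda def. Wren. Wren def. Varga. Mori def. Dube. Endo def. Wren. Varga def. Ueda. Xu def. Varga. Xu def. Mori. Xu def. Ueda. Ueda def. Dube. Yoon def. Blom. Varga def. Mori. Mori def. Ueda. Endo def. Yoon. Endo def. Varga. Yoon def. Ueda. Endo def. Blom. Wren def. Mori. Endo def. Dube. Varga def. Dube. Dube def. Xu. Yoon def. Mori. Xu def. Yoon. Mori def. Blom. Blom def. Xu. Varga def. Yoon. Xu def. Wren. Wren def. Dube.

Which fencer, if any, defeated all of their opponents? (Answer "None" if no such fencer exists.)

Endo

Endo has 8 wins out of 8 opponents — a perfect record.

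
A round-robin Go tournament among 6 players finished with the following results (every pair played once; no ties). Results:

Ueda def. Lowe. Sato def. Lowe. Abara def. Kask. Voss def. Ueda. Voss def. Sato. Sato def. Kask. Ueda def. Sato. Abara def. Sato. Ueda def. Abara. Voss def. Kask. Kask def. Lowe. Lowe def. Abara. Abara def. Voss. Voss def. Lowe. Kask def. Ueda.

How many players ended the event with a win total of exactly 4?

Win totals: Sato 2, Lowe 1, Kask 2, Abara 3, Ueda 3, Voss 4.
Exactly 4: Voss — 1 player.

1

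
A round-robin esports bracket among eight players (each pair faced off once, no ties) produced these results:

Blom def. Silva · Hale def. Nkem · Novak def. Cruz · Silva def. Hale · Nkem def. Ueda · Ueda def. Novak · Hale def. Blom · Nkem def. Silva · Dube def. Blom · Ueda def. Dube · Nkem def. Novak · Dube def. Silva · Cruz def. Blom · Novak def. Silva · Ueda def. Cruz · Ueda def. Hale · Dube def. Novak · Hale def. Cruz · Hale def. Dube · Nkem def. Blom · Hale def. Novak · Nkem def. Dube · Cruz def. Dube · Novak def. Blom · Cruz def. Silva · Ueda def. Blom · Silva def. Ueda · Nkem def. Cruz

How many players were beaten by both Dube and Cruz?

Dube beat: Silva, Novak, Blom.
Cruz beat: Silva, Dube, Blom.
Both beat: Silva, Blom — 2.

2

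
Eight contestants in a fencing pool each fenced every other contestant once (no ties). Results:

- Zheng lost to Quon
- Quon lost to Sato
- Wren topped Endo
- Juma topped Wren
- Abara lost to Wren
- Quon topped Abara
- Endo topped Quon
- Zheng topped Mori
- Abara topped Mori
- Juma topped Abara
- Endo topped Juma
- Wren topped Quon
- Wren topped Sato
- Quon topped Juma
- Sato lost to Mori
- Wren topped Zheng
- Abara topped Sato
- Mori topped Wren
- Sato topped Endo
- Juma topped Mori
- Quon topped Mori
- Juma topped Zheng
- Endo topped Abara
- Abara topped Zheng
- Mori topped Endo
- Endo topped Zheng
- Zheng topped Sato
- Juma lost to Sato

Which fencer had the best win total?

Win totals: Mori 3, Abara 3, Quon 4, Sato 3, Wren 5, Zheng 2, Endo 4, Juma 4.
Wren leads with 5 wins (next highest: 4).

Wren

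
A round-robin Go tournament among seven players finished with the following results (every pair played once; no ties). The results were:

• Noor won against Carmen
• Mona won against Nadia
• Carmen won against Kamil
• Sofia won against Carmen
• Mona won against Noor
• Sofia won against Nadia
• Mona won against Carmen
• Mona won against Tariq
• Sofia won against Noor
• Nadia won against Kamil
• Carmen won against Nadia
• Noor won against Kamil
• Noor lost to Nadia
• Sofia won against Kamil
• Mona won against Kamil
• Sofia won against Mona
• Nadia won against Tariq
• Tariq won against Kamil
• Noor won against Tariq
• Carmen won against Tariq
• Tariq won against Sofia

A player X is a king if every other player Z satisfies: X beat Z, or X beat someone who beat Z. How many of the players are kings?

3

Kamil cannot reach Noor, Mona, Sofia, Carmen, Nadia, Tariq in two steps.
Noor cannot reach Mona in two steps.
Mona reaches everyone (king).
Sofia reaches everyone (king).
Carmen cannot reach Mona in two steps.
Nadia cannot reach Mona in two steps.
Tariq reaches everyone (king).
Kings: Mona, Sofia, Tariq — 3.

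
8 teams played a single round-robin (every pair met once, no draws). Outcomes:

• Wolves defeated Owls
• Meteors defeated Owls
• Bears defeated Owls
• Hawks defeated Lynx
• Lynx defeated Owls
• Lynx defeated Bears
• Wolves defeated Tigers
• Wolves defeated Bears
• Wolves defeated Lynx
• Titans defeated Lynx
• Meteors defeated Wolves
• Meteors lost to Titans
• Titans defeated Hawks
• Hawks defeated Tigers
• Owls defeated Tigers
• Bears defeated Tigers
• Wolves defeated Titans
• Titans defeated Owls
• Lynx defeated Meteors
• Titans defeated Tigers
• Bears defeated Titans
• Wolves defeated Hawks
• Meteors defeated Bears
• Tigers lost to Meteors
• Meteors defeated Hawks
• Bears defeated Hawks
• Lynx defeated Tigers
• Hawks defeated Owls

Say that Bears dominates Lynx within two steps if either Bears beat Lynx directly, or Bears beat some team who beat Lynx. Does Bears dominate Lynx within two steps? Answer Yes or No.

Yes

Bears did not beat Lynx directly.
Bears beat Titans, Owls, Tigers, Hawks. Of those, Titans beat Lynx.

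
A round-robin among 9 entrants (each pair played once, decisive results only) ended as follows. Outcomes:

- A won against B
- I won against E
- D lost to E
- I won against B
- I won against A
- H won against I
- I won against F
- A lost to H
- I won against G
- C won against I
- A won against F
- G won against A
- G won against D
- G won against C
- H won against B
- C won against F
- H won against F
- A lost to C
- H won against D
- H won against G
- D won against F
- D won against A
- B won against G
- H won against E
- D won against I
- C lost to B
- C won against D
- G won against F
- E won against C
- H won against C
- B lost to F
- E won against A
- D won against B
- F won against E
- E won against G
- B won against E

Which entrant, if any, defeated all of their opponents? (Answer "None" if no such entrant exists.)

H has 8 wins out of 8 opponents — a perfect record.

H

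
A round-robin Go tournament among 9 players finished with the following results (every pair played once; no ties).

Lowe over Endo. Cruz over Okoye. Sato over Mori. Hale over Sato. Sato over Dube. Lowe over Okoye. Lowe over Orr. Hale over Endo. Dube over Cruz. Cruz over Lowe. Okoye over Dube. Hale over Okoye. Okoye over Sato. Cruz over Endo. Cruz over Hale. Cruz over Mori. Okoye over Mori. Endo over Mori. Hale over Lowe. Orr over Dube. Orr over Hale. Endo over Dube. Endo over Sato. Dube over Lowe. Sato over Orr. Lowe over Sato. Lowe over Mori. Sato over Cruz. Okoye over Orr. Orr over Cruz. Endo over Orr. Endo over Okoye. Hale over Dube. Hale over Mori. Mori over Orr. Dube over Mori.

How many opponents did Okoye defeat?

4

Okoye's results: beat Orr, Sato, Mori, Dube; lost to Endo, Cruz, Hale, Lowe.
That is 4 wins.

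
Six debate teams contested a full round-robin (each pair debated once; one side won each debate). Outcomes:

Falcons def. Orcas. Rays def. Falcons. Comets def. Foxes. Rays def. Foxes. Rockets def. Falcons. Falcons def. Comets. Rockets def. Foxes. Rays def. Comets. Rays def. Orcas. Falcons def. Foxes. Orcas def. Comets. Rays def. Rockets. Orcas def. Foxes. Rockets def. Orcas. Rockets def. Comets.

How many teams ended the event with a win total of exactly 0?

1

Win totals: Orcas 2, Comets 1, Falcons 3, Rockets 4, Rays 5, Foxes 0.
Exactly 0: Foxes — 1 team.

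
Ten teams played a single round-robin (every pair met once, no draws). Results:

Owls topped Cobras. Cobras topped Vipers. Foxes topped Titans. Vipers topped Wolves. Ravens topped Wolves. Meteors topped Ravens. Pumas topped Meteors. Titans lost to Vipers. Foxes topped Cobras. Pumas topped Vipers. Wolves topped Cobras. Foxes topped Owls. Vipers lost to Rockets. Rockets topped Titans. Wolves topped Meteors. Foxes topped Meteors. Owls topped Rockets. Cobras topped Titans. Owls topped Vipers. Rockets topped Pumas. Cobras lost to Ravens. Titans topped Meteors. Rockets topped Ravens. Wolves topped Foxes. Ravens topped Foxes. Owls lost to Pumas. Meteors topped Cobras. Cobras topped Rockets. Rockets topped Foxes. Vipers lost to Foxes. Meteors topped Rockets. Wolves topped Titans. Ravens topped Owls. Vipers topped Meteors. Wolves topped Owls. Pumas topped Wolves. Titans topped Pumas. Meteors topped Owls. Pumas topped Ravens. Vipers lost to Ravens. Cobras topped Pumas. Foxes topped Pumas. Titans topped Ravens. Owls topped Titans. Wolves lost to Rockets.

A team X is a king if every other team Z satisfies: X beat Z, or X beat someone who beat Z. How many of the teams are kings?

10

Pumas reaches everyone (king).
Titans reaches everyone (king).
Ravens reaches everyone (king).
Rockets reaches everyone (king).
Cobras reaches everyone (king).
Vipers reaches everyone (king).
Meteors reaches everyone (king).
Wolves reaches everyone (king).
Foxes reaches everyone (king).
Owls reaches everyone (king).
Kings: Pumas, Titans, Ravens, Rockets, Cobras, Vipers, Meteors, Wolves, Foxes, Owls — 10.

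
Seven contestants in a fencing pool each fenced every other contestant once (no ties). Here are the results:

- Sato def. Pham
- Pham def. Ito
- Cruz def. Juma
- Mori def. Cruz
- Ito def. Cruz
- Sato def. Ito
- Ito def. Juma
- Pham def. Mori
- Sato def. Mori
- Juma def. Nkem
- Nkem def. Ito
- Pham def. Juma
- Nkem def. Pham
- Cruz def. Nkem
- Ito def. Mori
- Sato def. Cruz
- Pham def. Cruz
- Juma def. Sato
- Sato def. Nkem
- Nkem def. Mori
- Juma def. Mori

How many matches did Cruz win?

2

Cruz's results: beat Juma, Nkem; lost to Pham, Ito, Sato, Mori.
That is 2 wins.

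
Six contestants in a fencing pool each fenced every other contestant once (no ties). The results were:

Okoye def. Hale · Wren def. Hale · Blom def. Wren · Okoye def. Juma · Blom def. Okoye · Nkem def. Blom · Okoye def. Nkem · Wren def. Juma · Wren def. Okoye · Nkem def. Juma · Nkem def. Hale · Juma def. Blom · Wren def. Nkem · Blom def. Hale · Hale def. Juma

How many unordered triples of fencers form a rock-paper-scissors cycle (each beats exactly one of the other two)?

5

Of the C(6,3) = 20 triples, the cyclic ones are: {Okoye, Blom, Nkem}; {Okoye, Blom, Juma}; {Wren, Blom, Nkem}; {Wren, Blom, Juma}; {Blom, Hale, Juma}.
That is 5.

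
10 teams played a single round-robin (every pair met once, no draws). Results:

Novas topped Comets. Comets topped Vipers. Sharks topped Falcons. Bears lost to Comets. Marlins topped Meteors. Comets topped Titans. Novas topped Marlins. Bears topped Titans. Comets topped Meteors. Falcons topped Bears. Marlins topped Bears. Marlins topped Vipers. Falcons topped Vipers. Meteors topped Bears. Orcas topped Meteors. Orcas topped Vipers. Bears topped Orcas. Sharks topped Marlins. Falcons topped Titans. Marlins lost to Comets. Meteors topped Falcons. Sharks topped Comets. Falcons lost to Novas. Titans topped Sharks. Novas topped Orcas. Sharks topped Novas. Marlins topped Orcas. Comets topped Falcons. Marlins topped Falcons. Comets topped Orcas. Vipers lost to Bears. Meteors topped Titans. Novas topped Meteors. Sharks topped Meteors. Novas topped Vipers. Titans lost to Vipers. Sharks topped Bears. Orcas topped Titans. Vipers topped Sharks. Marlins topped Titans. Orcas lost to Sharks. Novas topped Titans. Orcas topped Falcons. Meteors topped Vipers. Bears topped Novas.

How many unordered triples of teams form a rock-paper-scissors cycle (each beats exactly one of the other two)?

20

Win totals: Marlins 6, Orcas 4, Bears 4, Titans 1, Sharks 7, Vipers 2, Novas 7, Falcons 3, Comets 7, Meteors 4.
A team with w wins dominates both others in C(w,2) triples; summing gives 15 + 6 + 6 + 0 + 21 + 1 + 21 + 3 + 21 + 6 = 100 transitive triples.
Total triples C(10,3) = 120, so cyclic triples = 120 − 100 = 20.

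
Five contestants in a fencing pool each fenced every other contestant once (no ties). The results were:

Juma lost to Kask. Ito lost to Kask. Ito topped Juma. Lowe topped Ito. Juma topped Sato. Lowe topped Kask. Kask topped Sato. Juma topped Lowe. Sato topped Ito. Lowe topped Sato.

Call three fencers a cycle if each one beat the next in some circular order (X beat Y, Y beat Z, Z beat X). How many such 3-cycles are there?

Win totals: Sato 1, Ito 1, Juma 2, Lowe 3, Kask 3.
A fencer with w wins dominates both others in C(w,2) triples; summing gives 0 + 0 + 1 + 3 + 3 = 7 transitive triples.
Total triples C(5,3) = 10, so cyclic triples = 10 − 7 = 3.

3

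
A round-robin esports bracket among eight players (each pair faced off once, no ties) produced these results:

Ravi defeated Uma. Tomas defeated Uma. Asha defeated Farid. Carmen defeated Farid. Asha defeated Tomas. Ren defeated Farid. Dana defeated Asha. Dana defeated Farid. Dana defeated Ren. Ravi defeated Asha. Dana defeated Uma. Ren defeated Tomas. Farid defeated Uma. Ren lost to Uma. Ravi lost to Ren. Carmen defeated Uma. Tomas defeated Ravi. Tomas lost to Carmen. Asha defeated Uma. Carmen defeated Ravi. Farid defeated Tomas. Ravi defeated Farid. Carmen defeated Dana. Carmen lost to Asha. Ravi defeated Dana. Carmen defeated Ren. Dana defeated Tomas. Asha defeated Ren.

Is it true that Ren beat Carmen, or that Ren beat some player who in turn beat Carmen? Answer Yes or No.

No

Ren did not beat Carmen directly.
Ren beat Farid, Ravi, Tomas, but each of them lost to Carmen. No two-step path.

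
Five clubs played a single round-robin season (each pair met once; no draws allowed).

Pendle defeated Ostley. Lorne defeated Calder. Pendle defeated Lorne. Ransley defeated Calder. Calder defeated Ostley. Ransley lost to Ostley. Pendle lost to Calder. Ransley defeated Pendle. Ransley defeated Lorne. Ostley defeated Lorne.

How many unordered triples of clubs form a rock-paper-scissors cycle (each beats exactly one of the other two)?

4

Win totals: Calder 2, Ransley 3, Lorne 1, Pendle 2, Ostley 2.
A club with w wins dominates both others in C(w,2) triples; summing gives 1 + 3 + 0 + 1 + 1 = 6 transitive triples.
Total triples C(5,3) = 10, so cyclic triples = 10 − 6 = 4.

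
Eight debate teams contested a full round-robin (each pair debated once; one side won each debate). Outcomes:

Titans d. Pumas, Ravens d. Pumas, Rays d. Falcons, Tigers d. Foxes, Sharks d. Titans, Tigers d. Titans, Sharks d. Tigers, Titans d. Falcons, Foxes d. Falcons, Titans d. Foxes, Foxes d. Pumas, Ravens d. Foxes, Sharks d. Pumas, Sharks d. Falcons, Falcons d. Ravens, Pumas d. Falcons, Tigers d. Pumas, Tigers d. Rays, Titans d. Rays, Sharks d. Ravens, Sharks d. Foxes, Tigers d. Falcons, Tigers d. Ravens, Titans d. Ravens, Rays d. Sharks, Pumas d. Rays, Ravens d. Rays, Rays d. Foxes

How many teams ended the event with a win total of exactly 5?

Win totals: Falcons 1, Sharks 6, Foxes 2, Pumas 2, Tigers 6, Titans 5, Ravens 3, Rays 3.
Exactly 5: Titans — 1 team.

1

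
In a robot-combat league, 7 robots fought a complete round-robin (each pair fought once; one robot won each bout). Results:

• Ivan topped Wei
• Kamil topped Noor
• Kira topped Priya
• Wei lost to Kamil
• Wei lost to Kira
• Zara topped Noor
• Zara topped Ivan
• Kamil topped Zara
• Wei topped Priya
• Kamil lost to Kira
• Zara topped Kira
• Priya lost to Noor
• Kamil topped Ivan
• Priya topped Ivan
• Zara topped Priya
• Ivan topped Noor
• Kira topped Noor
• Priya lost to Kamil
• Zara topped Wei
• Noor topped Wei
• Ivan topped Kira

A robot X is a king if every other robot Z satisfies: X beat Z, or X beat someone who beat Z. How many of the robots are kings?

Wei cannot reach Kira, Zara, Kamil, Noor in two steps.
Kira reaches everyone (king).
Zara reaches everyone (king).
Kamil reaches everyone (king).
Noor cannot reach Kira, Zara, Kamil in two steps.
Priya cannot reach Zara, Kamil in two steps.
Ivan cannot reach Zara in two steps.
Kings: Kira, Zara, Kamil — 3.

3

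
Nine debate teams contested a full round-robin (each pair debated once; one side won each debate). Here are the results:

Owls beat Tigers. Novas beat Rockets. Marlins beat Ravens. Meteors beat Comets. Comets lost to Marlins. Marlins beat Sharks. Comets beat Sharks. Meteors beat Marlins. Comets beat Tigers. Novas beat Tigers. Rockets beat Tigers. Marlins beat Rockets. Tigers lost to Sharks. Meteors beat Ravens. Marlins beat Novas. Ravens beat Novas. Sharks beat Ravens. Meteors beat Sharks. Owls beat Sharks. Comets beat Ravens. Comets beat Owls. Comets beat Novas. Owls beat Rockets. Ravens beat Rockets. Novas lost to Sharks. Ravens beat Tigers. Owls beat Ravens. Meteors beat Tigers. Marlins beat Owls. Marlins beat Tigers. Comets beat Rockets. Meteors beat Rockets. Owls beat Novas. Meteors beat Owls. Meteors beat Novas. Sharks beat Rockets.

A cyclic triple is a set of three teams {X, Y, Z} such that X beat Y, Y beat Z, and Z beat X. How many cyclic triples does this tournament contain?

Win totals: Comets 6, Marlins 7, Ravens 3, Tigers 0, Owls 5, Sharks 4, Rockets 1, Meteors 8, Novas 2.
A team with w wins dominates both others in C(w,2) triples; summing gives 15 + 21 + 3 + 0 + 10 + 6 + 0 + 28 + 1 = 84 transitive triples.
Total triples C(9,3) = 84, so cyclic triples = 84 − 84 = 0.

0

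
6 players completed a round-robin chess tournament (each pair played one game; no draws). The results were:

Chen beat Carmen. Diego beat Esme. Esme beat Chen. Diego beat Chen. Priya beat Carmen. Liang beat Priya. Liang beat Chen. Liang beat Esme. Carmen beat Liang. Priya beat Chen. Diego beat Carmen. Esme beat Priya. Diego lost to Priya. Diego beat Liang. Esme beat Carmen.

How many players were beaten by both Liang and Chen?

0

Liang beat: Priya, Esme, Chen.
Chen beat: Carmen.
No one was beaten by both.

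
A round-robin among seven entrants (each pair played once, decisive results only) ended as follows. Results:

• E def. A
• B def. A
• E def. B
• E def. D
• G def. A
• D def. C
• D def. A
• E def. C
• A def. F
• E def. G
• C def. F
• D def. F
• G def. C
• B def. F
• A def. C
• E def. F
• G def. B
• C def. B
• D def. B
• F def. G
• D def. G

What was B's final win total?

2

B's results: beat A, F; lost to C, D, E, G.
That is 2 wins.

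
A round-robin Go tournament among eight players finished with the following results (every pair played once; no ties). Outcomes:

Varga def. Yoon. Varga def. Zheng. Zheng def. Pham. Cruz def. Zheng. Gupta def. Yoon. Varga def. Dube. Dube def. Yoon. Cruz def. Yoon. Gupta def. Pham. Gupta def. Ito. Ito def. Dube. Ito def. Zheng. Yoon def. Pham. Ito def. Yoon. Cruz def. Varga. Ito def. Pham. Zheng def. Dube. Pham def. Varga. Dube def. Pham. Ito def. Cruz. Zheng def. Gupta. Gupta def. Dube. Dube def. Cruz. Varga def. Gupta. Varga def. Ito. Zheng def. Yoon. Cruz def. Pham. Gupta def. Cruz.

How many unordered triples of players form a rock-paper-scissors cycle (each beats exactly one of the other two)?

11

Win totals: Pham 1, Zheng 4, Varga 5, Cruz 4, Gupta 5, Yoon 1, Dube 3, Ito 5.
A player with w wins dominates both others in C(w,2) triples; summing gives 0 + 6 + 10 + 6 + 10 + 0 + 3 + 10 = 45 transitive triples.
Total triples C(8,3) = 56, so cyclic triples = 56 − 45 = 11.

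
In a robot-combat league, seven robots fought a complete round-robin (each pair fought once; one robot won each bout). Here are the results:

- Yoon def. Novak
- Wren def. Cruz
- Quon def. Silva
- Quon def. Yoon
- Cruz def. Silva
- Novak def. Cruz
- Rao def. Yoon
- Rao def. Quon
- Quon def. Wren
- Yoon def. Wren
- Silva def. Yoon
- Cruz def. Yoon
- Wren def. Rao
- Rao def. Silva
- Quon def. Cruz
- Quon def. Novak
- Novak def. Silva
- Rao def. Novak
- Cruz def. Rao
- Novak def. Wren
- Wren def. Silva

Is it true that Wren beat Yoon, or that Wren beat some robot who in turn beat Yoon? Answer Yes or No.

Wren did not beat Yoon directly.
Wren beat Silva, Rao, Cruz. Of those, Silva beat Yoon.

Yes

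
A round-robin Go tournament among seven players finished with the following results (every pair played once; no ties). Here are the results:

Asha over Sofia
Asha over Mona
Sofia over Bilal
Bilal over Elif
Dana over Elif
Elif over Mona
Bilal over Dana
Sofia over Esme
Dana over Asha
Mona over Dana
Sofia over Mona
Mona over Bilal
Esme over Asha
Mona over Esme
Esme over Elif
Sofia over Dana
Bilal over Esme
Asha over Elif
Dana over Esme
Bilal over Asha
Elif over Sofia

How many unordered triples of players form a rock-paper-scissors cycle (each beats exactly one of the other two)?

Win totals: Asha 3, Bilal 4, Mona 3, Elif 2, Dana 3, Sofia 4, Esme 2.
A player with w wins dominates both others in C(w,2) triples; summing gives 3 + 6 + 3 + 1 + 3 + 6 + 1 = 23 transitive triples.
Total triples C(7,3) = 35, so cyclic triples = 35 − 23 = 12.

12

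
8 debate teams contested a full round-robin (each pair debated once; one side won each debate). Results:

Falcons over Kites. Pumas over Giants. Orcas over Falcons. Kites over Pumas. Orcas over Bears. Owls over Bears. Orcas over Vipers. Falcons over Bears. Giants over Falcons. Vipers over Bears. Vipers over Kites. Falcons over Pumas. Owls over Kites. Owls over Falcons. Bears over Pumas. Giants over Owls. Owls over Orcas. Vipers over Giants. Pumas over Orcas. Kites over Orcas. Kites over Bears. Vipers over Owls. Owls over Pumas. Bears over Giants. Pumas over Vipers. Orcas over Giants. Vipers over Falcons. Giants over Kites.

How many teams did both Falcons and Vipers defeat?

2

Falcons beat: Kites, Bears, Pumas.
Vipers beat: Kites, Giants, Bears, Falcons, Owls.
Both beat: Kites, Bears — 2.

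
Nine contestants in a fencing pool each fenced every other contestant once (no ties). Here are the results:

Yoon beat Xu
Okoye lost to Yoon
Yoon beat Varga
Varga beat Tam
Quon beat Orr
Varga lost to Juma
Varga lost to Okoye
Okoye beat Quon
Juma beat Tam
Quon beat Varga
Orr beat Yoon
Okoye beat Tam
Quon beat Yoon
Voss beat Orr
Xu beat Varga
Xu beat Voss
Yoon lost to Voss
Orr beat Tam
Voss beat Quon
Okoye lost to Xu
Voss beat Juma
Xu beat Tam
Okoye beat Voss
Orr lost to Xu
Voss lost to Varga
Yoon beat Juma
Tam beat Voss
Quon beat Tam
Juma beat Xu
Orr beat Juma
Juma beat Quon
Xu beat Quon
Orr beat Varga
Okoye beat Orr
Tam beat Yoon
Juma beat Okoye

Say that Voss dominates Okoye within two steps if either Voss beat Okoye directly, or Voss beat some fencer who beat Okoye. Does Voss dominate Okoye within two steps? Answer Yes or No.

Yes

Voss did not beat Okoye directly.
Voss beat Quon, Juma, Orr, Yoon. Of those, Juma beat Okoye.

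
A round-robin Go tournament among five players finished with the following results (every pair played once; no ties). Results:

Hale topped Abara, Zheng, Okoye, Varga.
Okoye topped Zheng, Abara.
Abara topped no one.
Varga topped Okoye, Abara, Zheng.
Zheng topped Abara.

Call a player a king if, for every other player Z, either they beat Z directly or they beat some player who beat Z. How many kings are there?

1

Varga cannot reach Hale in two steps.
Hale reaches everyone (king).
Okoye cannot reach Varga, Hale in two steps.
Zheng cannot reach Varga, Hale, Okoye in two steps.
Abara cannot reach Varga, Hale, Okoye, Zheng in two steps.
Kings: Hale — 1.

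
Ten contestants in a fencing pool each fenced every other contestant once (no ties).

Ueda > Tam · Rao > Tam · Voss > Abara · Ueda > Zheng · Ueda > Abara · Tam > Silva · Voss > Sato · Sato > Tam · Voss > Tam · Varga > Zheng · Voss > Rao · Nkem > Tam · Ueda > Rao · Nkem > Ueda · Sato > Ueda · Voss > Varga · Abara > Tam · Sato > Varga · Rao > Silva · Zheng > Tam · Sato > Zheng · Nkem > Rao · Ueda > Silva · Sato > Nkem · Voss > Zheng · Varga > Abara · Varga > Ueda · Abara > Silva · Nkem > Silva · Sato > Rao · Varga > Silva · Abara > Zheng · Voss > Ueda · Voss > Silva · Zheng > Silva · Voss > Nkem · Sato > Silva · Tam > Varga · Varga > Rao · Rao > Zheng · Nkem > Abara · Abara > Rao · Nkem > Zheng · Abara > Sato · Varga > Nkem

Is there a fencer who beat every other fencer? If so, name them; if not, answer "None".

Voss has 9 wins out of 9 opponents — a perfect record.

Voss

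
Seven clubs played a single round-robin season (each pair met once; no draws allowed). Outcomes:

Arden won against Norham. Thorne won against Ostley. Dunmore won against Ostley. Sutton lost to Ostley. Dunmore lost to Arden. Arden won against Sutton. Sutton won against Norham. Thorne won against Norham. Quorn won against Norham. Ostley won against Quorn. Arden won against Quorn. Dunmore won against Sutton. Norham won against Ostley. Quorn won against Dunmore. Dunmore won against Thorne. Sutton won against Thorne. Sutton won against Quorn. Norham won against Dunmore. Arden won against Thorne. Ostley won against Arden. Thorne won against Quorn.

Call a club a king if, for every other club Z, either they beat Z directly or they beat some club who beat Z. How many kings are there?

5

Ostley reaches everyone (king).
Sutton cannot reach Arden in two steps.
Thorne reaches everyone (king).
Norham reaches everyone (king).
Arden reaches everyone (king).
Quorn cannot reach Arden in two steps.
Dunmore reaches everyone (king).
Kings: Ostley, Thorne, Norham, Arden, Dunmore — 5.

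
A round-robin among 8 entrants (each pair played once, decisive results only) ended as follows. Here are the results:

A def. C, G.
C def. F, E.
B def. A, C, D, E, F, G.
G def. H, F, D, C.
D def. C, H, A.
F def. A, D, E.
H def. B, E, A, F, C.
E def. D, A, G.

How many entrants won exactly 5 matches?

Win totals: A 2, B 6, C 2, D 3, E 3, F 3, G 4, H 5.
Exactly 5: H — 1 entrant.

1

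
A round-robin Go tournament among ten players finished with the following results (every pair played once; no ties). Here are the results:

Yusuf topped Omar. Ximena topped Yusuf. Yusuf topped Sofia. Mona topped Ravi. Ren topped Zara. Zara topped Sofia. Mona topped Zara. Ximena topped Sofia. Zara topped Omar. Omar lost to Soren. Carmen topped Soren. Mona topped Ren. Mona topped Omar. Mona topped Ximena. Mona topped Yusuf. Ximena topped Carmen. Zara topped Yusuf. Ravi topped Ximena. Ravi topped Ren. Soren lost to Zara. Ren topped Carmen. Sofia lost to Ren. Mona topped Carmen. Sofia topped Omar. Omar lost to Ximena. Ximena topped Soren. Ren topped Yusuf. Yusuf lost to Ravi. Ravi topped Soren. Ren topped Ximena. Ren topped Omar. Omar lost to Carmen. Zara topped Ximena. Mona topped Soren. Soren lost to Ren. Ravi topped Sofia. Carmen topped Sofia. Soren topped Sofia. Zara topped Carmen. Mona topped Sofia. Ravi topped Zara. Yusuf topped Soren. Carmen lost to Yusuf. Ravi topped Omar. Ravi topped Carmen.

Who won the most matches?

Win totals: Ximena 5, Zara 6, Omar 0, Yusuf 4, Carmen 3, Sofia 1, Ren 7, Mona 9, Ravi 8, Soren 2.
Mona leads with 9 wins (next highest: 8).

Mona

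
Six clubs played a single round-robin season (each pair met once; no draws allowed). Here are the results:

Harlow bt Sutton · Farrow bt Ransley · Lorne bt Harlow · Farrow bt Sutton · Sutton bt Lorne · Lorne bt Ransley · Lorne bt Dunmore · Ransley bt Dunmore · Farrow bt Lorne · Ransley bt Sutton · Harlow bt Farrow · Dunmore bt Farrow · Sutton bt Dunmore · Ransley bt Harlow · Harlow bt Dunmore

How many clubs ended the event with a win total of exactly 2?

1

Win totals: Sutton 2, Dunmore 1, Farrow 3, Ransley 3, Lorne 3, Harlow 3.
Exactly 2: Sutton — 1 club.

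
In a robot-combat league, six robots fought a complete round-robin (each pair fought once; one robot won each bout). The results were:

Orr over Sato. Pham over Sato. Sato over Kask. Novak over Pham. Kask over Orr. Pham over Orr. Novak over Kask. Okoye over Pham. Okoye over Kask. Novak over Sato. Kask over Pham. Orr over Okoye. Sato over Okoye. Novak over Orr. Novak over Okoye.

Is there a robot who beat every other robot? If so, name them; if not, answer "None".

Novak has 5 wins out of 5 opponents — a perfect record.

Novak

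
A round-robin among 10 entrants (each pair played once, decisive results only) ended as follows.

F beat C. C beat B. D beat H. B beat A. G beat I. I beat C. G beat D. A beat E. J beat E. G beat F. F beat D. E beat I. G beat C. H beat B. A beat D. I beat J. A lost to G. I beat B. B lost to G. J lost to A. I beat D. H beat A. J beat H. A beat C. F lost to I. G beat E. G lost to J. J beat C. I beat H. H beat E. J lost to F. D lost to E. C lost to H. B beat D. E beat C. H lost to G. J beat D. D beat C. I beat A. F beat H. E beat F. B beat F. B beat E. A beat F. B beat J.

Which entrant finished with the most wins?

Win totals: A 5, B 5, C 1, D 2, E 4, F 4, G 8, H 4, I 7, J 5.
G leads with 8 wins (next highest: 7).

G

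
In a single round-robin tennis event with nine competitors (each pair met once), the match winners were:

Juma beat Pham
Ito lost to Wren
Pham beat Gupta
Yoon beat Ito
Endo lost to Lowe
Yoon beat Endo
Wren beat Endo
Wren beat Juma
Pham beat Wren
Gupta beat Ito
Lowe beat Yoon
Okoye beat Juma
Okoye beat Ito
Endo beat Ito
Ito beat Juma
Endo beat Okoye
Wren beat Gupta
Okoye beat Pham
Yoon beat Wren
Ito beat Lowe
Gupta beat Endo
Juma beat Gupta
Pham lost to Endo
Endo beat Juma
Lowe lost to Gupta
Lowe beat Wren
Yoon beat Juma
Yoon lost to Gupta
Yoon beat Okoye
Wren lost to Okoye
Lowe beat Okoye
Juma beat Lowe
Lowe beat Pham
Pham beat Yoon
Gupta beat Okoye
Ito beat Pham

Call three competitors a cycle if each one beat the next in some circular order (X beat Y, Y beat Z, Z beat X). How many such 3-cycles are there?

Win totals: Gupta 5, Ito 3, Lowe 5, Pham 3, Wren 4, Yoon 5, Juma 3, Okoye 4, Endo 4.
A competitor with w wins dominates both others in C(w,2) triples; summing gives 10 + 3 + 10 + 3 + 6 + 10 + 3 + 6 + 6 = 57 transitive triples.
Total triples C(9,3) = 84, so cyclic triples = 84 − 57 = 27.

27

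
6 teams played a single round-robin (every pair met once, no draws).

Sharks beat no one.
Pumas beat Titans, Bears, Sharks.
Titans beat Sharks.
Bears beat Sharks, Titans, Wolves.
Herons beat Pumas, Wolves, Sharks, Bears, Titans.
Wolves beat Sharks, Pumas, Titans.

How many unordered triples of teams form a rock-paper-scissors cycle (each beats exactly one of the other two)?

1

Win totals: Wolves 3, Sharks 0, Pumas 3, Herons 5, Titans 1, Bears 3.
A team with w wins dominates both others in C(w,2) triples; summing gives 3 + 0 + 3 + 10 + 0 + 3 = 19 transitive triples.
Total triples C(6,3) = 20, so cyclic triples = 20 − 19 = 1.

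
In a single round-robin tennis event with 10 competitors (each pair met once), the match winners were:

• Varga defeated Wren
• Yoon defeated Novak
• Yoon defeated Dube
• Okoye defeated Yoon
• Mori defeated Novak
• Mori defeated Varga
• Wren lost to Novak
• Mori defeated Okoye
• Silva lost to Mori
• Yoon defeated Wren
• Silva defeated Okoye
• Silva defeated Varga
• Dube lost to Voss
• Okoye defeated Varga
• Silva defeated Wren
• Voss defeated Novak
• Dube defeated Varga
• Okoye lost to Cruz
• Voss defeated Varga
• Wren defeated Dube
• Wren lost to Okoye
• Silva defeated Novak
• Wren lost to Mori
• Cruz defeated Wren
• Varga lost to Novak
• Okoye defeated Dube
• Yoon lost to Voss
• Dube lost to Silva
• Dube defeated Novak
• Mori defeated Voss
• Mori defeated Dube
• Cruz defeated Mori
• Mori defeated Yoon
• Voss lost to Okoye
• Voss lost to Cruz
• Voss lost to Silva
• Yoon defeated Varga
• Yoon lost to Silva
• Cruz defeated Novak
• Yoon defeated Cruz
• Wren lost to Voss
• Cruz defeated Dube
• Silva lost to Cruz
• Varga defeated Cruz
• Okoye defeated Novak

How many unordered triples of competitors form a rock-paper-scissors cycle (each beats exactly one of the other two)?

12

Win totals: Yoon 5, Silva 7, Cruz 7, Mori 8, Varga 2, Wren 1, Dube 2, Novak 2, Okoye 6, Voss 5.
A competitor with w wins dominates both others in C(w,2) triples; summing gives 10 + 21 + 21 + 28 + 1 + 0 + 1 + 1 + 15 + 10 = 108 transitive triples.
Total triples C(10,3) = 120, so cyclic triples = 120 − 108 = 12.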